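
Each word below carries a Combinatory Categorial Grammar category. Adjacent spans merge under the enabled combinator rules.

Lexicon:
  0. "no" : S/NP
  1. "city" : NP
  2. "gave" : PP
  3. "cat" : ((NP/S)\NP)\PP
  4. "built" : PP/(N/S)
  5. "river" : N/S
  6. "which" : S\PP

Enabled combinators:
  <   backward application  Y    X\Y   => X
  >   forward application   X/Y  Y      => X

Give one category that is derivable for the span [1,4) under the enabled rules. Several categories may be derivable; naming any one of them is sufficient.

[0,7] S   >
  [0,1] "no" : S/NP
  [1,7] NP   >
    [1,4] NP/S   <
      [1,2] "city" : NP
      [2,4] (NP/S)\NP   <
        [2,3] "gave" : PP
        [3,4] "cat" : ((NP/S)\NP)\PP
    [4,7] S   <
      [4,6] PP   >
        [4,5] "built" : PP/(N/S)
        [5,6] "river" : N/S
      [6,7] "which" : S\PP

NP/S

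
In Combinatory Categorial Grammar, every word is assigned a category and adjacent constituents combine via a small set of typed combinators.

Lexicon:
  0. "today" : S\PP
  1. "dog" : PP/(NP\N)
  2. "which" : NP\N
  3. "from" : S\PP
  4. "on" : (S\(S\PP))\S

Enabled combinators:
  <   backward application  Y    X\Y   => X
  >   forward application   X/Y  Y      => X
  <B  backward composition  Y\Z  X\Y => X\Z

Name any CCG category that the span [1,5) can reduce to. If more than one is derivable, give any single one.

S\(S\PP)

[0,5] S   <
  [0,1] "today" : S\PP
  [1,5] S\(S\PP)   <
    [1,4] S   <
      [1,3] PP   >
        [1,2] "dog" : PP/(NP\N)
        [2,3] "which" : NP\N
      [3,4] "from" : S\PP
    [4,5] "on" : (S\(S\PP))\S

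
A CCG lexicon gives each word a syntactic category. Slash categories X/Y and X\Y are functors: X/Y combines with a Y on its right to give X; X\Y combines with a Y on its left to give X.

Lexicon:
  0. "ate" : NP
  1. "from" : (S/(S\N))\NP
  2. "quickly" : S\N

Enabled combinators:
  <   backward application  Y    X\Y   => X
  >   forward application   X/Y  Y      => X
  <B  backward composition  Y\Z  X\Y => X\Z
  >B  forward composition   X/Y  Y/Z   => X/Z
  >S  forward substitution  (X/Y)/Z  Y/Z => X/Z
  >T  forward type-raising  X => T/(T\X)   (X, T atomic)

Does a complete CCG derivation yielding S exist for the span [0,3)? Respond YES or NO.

[0,3] S   >
  [0,2] S/(S\N)   <
    [0,1] "ate" : NP
    [1,2] "from" : (S/(S\N))\NP
  [2,3] "quickly" : S\N

YES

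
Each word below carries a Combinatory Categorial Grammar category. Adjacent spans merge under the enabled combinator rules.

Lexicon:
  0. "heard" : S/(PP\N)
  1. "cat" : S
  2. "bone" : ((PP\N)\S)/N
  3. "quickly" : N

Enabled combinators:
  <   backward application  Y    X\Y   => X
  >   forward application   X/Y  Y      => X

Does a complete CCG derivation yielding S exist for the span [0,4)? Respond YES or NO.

[0,4] S   >
  [0,1] "heard" : S/(PP\N)
  [1,4] PP\N   <
    [1,2] "cat" : S
    [2,4] (PP\N)\S   >
      [2,3] "bone" : ((PP\N)\S)/N
      [3,4] "quickly" : N

YES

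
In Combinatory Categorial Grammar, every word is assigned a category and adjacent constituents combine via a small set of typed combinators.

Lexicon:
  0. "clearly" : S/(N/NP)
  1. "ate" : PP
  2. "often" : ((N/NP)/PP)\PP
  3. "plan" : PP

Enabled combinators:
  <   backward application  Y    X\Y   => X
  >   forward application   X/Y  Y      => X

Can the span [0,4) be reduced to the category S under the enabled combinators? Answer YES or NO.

YES

[0,4] S   >
  [0,1] "clearly" : S/(N/NP)
  [1,4] N/NP   >
    [1,3] (N/NP)/PP   <
      [1,2] "ate" : PP
      [2,3] "often" : ((N/NP)/PP)\PP
    [3,4] "plan" : PP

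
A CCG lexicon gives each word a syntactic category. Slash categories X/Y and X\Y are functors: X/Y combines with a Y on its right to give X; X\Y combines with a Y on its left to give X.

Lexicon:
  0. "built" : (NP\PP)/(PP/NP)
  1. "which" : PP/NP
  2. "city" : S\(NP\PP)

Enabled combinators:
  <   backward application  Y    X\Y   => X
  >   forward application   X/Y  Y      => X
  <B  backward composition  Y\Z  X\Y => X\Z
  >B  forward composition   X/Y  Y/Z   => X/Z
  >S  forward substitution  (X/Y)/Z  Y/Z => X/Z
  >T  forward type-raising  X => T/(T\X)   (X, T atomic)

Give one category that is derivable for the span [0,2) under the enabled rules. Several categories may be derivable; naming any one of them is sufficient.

NP\PP

[0,3] S   <
  [0,2] NP\PP   >
    [0,1] "built" : (NP\PP)/(PP/NP)
    [1,2] "which" : PP/NP
  [2,3] "city" : S\(NP\PP)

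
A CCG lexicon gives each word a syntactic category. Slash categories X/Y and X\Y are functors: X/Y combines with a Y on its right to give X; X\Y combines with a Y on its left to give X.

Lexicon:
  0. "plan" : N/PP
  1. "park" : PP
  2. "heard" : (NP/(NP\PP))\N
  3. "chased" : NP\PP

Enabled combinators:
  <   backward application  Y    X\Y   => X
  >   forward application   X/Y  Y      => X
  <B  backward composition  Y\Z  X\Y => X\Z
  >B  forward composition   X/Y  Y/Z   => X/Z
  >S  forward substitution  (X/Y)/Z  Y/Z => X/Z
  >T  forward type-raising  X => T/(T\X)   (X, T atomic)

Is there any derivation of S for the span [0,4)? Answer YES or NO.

N/PP PP (NP/(NP\PP))\N NP\PP
CKY chart[0,4] = {N/(N\NP), NP, NP/(NP\NP), PP/(PP\NP), S/(S\NP)}; S ∉ chart

NO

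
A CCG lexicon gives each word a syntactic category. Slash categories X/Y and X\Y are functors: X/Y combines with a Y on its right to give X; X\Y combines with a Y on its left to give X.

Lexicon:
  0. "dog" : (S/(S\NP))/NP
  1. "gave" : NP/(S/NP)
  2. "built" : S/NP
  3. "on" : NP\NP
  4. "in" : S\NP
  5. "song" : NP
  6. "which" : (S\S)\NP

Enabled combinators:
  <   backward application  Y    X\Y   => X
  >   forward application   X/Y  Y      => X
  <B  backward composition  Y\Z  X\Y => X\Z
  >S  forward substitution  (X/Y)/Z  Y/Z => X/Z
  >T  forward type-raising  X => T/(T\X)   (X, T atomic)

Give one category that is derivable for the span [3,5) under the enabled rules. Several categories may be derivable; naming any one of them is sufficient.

S\NP

[0,7] S   >
  [0,3] S/(S\NP)   >
    [0,1] "dog" : (S/(S\NP))/NP
    [1,3] NP   >
      [1,2] "gave" : NP/(S/NP)
      [2,3] "built" : S/NP
  [3,7] S\NP   <B
    [3,5] S\NP   <B
      [3,4] "on" : NP\NP
      [4,5] "in" : S\NP
    [5,7] S\S   <
      [5,6] "song" : NP
      [6,7] "which" : (S\S)\NP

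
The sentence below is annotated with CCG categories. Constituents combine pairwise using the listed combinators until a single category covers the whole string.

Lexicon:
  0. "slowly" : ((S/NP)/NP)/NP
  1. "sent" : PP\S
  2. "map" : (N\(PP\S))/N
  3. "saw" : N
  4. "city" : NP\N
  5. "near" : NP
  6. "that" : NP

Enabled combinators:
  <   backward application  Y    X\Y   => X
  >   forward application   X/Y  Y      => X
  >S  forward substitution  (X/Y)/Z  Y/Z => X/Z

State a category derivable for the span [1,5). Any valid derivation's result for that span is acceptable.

NP

[0,7] S   >
  [0,6] S/NP   >
    [0,5] (S/NP)/NP   >
      [0,1] "slowly" : ((S/NP)/NP)/NP
      [1,5] NP   <
        [1,4] N   <
          [1,2] "sent" : PP\S
          [2,4] N\(PP\S)   >
            [2,3] "map" : (N\(PP\S))/N
            [3,4] "saw" : N
        [4,5] "city" : NP\N
    [5,6] "near" : NP
  [6,7] "that" : NP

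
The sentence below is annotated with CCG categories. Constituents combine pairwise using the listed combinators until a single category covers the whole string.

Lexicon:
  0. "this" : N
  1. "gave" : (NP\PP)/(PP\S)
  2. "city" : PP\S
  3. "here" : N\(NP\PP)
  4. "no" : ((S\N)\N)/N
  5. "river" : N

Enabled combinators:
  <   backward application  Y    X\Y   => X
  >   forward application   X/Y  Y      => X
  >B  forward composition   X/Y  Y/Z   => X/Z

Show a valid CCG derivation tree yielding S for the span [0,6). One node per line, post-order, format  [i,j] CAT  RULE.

[0,1] N  lex  "this"
[1,2] (NP\PP)/(PP\S)  lex  "gave"
[2,3] PP\S  lex  "city"
[1,3] NP\PP  >  k=2
[3,4] N\(NP\PP)  lex  "here"
[1,4] N  <  k=3
[4,5] ((S\N)\N)/N  lex  "no"
[5,6] N  lex  "river"
[4,6] (S\N)\N  >  k=5
[1,6] S\N  <  k=4
[0,6] S  <  k=1

[0,6] S   <
  [0,1] "this" : N
  [1,6] S\N   <
    [1,4] N   <
      [1,3] NP\PP   >
        [1,2] "gave" : (NP\PP)/(PP\S)
        [2,3] "city" : PP\S
      [3,4] "here" : N\(NP\PP)
    [4,6] (S\N)\N   >
      [4,5] "no" : ((S\N)\N)/N
      [5,6] "river" : N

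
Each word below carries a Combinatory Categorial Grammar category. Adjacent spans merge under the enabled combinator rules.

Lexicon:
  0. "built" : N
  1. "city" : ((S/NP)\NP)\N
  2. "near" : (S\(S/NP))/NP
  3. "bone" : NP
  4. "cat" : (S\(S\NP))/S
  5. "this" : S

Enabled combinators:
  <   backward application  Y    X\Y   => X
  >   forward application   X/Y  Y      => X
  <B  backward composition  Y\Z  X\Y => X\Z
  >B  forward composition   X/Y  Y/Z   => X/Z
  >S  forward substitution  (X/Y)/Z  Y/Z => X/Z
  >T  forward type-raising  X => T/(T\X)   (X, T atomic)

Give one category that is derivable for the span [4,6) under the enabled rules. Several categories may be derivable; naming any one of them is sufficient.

S\(S\NP)

[0,6] S   <
  [0,4] S\NP   <B
    [0,2] (S/NP)\NP   <
      [0,1] "built" : N
      [1,2] "city" : ((S/NP)\NP)\N
    [2,4] S\(S/NP)   >
      [2,3] "near" : (S\(S/NP))/NP
      [3,4] "bone" : NP
  [4,6] S\(S\NP)   >
    [4,5] "cat" : (S\(S\NP))/S
    [5,6] "this" : S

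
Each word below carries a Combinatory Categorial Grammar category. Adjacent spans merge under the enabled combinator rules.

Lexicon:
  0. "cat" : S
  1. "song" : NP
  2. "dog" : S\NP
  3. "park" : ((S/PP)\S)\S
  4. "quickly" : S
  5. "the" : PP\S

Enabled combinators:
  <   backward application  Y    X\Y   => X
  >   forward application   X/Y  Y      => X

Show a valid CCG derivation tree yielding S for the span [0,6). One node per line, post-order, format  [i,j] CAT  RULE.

[0,1] S  lex  "cat"
[1,2] NP  lex  "song"
[2,3] S\NP  lex  "dog"
[1,3] S  <  k=2
[3,4] ((S/PP)\S)\S  lex  "park"
[1,4] (S/PP)\S  <  k=3
[0,4] S/PP  <  k=1
[4,5] S  lex  "quickly"
[5,6] PP\S  lex  "the"
[4,6] PP  <  k=5
[0,6] S  >  k=4

[0,6] S   >
  [0,4] S/PP   <
    [0,1] "cat" : S
    [1,4] (S/PP)\S   <
      [1,3] S   <
        [1,2] "song" : NP
        [2,3] "dog" : S\NP
      [3,4] "park" : ((S/PP)\S)\S
  [4,6] PP   <
    [4,5] "quickly" : S
    [5,6] "the" : PP\S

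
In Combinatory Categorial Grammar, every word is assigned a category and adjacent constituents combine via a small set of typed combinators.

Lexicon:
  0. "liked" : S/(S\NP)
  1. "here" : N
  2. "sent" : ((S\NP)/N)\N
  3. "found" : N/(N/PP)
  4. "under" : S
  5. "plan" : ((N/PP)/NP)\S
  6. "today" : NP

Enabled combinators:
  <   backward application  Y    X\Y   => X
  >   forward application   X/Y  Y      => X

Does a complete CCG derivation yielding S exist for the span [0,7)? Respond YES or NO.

[0,7] S   >
  [0,1] "liked" : S/(S\NP)
  [1,7] S\NP   >
    [1,3] (S\NP)/N   <
      [1,2] "here" : N
      [2,3] "sent" : ((S\NP)/N)\N
    [3,7] N   >
      [3,4] "found" : N/(N/PP)
      [4,7] N/PP   >
        [4,6] (N/PP)/NP   <
          [4,5] "under" : S
          [5,6] "plan" : ((N/PP)/NP)\S
        [6,7] "today" : NP

YES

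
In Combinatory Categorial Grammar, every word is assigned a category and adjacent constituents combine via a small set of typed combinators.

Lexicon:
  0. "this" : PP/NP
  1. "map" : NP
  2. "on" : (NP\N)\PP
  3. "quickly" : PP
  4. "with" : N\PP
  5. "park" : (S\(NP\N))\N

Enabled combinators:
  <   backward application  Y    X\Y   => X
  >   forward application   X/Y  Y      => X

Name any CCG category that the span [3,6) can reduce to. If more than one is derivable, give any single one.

S\(NP\N)

[0,6] S   <
  [0,3] NP\N   <
    [0,2] PP   >
      [0,1] "this" : PP/NP
      [1,2] "map" : NP
    [2,3] "on" : (NP\N)\PP
  [3,6] S\(NP\N)   <
    [3,5] N   <
      [3,4] "quickly" : PP
      [4,5] "with" : N\PP
    [5,6] "park" : (S\(NP\N))\N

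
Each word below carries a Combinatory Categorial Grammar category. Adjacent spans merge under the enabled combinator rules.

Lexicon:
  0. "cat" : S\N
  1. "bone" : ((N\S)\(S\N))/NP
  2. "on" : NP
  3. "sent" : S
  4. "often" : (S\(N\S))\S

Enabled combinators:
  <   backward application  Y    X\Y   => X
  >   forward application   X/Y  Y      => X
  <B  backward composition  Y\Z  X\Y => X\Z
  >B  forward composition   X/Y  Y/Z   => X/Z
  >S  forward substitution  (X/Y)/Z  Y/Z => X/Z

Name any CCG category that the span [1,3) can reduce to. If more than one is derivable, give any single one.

[0,5] S   <
  [0,3] N\S   <
    [0,1] "cat" : S\N
    [1,3] (N\S)\(S\N)   >
      [1,2] "bone" : ((N\S)\(S\N))/NP
      [2,3] "on" : NP
  [3,5] S\(N\S)   <
    [3,4] "sent" : S
    [4,5] "often" : (S\(N\S))\S

(N\S)\(S\N)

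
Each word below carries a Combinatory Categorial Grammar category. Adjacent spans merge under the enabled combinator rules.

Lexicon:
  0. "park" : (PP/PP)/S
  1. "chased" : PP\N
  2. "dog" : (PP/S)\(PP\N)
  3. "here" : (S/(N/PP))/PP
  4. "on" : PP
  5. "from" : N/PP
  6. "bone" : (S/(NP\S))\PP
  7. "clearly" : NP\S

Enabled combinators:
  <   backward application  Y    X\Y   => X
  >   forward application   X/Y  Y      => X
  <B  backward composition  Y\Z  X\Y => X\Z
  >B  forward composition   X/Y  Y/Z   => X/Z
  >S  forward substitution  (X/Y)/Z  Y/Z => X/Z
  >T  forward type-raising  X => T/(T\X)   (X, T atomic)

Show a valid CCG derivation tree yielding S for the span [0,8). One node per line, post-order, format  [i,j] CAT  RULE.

[0,8] S   >
  [0,7] S/(NP\S)   <
    [0,6] PP   >
      [0,3] PP/S   >S
        [0,1] "park" : (PP/PP)/S
        [1,3] PP/S   <
          [1,2] "chased" : PP\N
          [2,3] "dog" : (PP/S)\(PP\N)
      [3,6] S   >
        [3,5] S/(N/PP)   >
          [3,4] "here" : (S/(N/PP))/PP
          [4,5] "on" : PP
        [5,6] "from" : N/PP
    [6,7] "bone" : (S/(NP\S))\PP
  [7,8] "clearly" : NP\S

[0,1] (PP/PP)/S  lex  "park"
[1,2] PP\N  lex  "chased"
[2,3] (PP/S)\(PP\N)  lex  "dog"
[1,3] PP/S  <  k=2
[0,3] PP/S  >S  k=1
[3,4] (S/(N/PP))/PP  lex  "here"
[4,5] PP  lex  "on"
[3,5] S/(N/PP)  >  k=4
[5,6] N/PP  lex  "from"
[3,6] S  >  k=5
[0,6] PP  >  k=3
[6,7] (S/(NP\S))\PP  lex  "bone"
[0,7] S/(NP\S)  <  k=6
[7,8] NP\S  lex  "clearly"
[0,8] S  >  k=7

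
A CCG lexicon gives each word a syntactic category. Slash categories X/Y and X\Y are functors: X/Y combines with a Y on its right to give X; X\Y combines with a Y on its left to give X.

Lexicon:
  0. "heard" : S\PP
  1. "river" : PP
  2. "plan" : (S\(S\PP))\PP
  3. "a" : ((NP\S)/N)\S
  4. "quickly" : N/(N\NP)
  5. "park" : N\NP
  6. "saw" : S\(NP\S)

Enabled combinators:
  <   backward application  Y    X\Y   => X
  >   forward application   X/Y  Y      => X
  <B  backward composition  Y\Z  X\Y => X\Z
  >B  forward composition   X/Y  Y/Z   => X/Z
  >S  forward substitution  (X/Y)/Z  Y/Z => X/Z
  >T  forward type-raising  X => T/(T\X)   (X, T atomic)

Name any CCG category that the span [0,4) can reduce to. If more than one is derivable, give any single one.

(NP\S)/N

[0,7] S   <
  [0,6] NP\S   >
    [0,4] (NP\S)/N   <
      [0,3] S   <
        [0,1] "heard" : S\PP
        [1,3] S\(S\PP)   <
          [1,2] "river" : PP
          [2,3] "plan" : (S\(S\PP))\PP
      [3,4] "a" : ((NP\S)/N)\S
    [4,6] N   >
      [4,5] "quickly" : N/(N\NP)
      [5,6] "park" : N\NP
  [6,7] "saw" : S\(NP\S)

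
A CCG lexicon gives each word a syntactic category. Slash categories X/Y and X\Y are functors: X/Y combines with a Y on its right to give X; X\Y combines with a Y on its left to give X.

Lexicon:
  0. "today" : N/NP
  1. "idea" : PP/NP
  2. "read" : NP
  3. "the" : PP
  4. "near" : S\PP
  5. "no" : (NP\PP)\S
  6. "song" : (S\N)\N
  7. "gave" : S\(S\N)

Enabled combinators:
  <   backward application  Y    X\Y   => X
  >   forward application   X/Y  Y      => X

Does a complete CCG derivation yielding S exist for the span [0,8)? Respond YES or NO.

YES

[0,8] S   <
  [0,7] S\N   <
    [0,6] N   >
      [0,1] "today" : N/NP
      [1,6] NP   <
        [1,3] PP   >
          [1,2] "idea" : PP/NP
          [2,3] "read" : NP
        [3,6] NP\PP   <
          [3,5] S   <
            [3,4] "the" : PP
            [4,5] "near" : S\PP
          [5,6] "no" : (NP\PP)\S
    [6,7] "song" : (S\N)\N
  [7,8] "gave" : S\(S\N)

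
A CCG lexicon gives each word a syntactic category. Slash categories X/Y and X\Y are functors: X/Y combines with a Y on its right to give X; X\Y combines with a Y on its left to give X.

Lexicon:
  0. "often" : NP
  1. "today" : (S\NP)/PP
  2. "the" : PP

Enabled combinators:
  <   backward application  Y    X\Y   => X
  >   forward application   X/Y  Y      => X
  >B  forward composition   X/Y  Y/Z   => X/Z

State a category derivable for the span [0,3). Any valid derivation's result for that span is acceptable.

S

[0,3] S   <
  [0,1] "often" : NP
  [1,3] S\NP   >
    [1,2] "today" : (S\NP)/PP
    [2,3] "the" : PP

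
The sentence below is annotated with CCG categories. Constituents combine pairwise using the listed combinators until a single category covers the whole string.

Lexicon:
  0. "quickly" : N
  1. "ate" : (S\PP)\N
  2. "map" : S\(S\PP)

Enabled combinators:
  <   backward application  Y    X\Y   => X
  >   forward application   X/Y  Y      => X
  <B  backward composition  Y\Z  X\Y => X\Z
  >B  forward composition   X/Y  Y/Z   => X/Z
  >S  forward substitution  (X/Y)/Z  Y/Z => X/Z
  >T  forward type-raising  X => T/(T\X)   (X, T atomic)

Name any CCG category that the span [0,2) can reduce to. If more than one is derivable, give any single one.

[0,3] S   <
  [0,2] S\PP   <
    [0,1] "quickly" : N
    [1,2] "ate" : (S\PP)\N
  [2,3] "map" : S\(S\PP)

S\PP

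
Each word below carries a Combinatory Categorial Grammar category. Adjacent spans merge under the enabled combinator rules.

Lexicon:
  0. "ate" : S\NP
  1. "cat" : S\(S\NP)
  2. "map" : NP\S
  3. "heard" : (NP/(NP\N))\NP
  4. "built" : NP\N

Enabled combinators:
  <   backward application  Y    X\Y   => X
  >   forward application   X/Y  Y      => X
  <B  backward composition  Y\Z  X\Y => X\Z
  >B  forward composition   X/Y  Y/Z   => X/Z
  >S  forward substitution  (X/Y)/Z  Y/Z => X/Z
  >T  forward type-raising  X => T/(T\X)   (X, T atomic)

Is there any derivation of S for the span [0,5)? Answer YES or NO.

NO

S\NP S\(S\NP) NP\S (NP/(NP\N))\NP NP\N
CKY chart[0,5] = {N/(N\NP), NP, NP/(NP\NP), PP/(PP\NP), S/(S\NP)}; S ∉ chart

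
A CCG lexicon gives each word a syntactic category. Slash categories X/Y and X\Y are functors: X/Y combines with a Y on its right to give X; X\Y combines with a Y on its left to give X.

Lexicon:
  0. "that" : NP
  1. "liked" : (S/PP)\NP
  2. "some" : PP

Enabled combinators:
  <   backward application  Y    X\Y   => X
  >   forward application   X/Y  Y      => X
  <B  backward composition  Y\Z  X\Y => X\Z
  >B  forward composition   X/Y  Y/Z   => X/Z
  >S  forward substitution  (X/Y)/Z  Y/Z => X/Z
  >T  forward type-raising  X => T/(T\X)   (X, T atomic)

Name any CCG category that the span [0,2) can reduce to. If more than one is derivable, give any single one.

[0,3] S   >
  [0,2] S/PP   <
    [0,1] "that" : NP
    [1,2] "liked" : (S/PP)\NP
  [2,3] "some" : PP

S/PP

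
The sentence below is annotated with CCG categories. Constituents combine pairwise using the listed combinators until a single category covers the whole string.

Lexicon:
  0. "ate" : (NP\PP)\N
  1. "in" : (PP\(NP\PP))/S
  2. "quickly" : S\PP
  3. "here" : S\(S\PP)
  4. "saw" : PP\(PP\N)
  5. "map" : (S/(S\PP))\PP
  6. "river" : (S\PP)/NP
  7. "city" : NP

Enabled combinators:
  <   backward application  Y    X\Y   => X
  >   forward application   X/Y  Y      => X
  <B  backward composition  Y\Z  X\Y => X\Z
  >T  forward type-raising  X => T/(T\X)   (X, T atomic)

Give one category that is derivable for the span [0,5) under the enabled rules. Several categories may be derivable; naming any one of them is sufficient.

[0,8] S   >
  [0,6] S/(S\PP)   <
    [0,5] PP   <
      [0,4] PP\N   <B
        [0,1] "ate" : (NP\PP)\N
        [1,4] PP\(NP\PP)   >
          [1,2] "in" : (PP\(NP\PP))/S
          [2,4] S   <
            [2,3] "quickly" : S\PP
            [3,4] "here" : S\(S\PP)
      [4,5] "saw" : PP\(PP\N)
    [5,6] "map" : (S/(S\PP))\PP
  [6,8] S\PP   >
    [6,7] "river" : (S\PP)/NP
    [7,8] "city" : NP

PP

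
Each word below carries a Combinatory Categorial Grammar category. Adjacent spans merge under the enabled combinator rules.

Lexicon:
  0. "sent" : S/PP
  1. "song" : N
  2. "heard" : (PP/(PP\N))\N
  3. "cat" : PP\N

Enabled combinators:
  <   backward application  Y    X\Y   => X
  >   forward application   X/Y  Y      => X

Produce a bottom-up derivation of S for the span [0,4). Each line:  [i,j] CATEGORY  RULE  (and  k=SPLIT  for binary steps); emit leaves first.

[0,4] S   >
  [0,1] "sent" : S/PP
  [1,4] PP   >
    [1,3] PP/(PP\N)   <
      [1,2] "song" : N
      [2,3] "heard" : (PP/(PP\N))\N
    [3,4] "cat" : PP\N

[0,1] S/PP  lex  "sent"
[1,2] N  lex  "song"
[2,3] (PP/(PP\N))\N  lex  "heard"
[1,3] PP/(PP\N)  <  k=2
[3,4] PP\N  lex  "cat"
[1,4] PP  >  k=3
[0,4] S  >  k=1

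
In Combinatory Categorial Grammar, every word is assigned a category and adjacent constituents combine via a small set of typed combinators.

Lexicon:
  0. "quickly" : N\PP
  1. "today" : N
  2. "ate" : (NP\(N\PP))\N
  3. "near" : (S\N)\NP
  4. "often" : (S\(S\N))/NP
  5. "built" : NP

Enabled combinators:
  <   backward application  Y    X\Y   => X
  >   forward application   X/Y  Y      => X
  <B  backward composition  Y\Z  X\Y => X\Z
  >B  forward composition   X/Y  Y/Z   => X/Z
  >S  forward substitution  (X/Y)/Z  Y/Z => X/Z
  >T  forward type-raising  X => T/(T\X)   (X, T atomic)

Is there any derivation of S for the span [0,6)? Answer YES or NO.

[0,6] S   <
  [0,4] S\N   <
    [0,3] NP   <
      [0,1] "quickly" : N\PP
      [1,3] NP\(N\PP)   <
        [1,2] "today" : N
        [2,3] "ate" : (NP\(N\PP))\N
    [3,4] "near" : (S\N)\NP
  [4,6] S\(S\N)   >
    [4,5] "often" : (S\(S\N))/NP
    [5,6] "built" : NP

YES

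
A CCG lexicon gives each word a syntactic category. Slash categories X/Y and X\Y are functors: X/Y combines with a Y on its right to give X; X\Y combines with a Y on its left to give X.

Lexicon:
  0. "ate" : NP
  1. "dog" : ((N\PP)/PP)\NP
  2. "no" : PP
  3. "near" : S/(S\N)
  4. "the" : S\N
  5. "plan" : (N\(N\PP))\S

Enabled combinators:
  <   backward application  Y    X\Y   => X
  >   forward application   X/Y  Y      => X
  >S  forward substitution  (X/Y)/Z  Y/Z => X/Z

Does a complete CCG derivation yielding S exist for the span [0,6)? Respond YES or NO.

NO

NP ((N\PP)/PP)\NP PP S/(S\N) S\N (N\(N\PP))\S
CKY chart[0,6] = {N}; S ∉ chart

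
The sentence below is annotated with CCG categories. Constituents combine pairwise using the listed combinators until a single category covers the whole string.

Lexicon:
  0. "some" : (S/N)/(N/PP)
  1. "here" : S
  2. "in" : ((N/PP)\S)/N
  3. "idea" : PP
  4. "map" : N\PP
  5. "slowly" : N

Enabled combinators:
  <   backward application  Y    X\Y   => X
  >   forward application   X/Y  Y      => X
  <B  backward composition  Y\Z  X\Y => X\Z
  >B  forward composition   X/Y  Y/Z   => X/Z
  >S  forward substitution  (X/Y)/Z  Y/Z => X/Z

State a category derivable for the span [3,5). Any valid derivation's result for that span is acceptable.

[0,6] S   >
  [0,5] S/N   >
    [0,1] "some" : (S/N)/(N/PP)
    [1,5] N/PP   <
      [1,2] "here" : S
      [2,5] (N/PP)\S   >
        [2,3] "in" : ((N/PP)\S)/N
        [3,5] N   <
          [3,4] "idea" : PP
          [4,5] "map" : N\PP
  [5,6] "slowly" : N

N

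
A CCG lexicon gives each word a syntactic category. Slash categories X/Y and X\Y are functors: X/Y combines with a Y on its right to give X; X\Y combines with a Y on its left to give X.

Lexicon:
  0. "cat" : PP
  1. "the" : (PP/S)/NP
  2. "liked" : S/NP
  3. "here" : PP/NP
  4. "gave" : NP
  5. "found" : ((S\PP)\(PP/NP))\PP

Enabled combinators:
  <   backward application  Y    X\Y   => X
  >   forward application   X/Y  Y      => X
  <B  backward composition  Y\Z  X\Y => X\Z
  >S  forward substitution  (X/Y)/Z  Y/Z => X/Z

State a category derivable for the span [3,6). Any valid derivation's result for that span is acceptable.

[0,6] S   <
  [0,1] "cat" : PP
  [1,6] S\PP   <
    [1,3] PP/NP   >S
      [1,2] "the" : (PP/S)/NP
      [2,3] "liked" : S/NP
    [3,6] (S\PP)\(PP/NP)   <
      [3,5] PP   >
        [3,4] "here" : PP/NP
        [4,5] "gave" : NP
      [5,6] "found" : ((S\PP)\(PP/NP))\PP

(S\PP)\(PP/NP)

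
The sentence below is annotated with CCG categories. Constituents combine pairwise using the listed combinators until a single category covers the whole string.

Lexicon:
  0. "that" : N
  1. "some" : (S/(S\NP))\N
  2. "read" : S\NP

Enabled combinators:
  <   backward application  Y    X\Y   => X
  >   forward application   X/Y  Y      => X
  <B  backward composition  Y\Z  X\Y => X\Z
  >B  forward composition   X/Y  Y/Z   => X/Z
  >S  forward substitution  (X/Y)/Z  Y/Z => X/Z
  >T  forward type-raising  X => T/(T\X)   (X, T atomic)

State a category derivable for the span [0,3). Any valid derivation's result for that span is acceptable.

S

[0,3] S   >
  [0,2] S/(S\NP)   <
    [0,1] "that" : N
    [1,2] "some" : (S/(S\NP))\N
  [2,3] "read" : S\NP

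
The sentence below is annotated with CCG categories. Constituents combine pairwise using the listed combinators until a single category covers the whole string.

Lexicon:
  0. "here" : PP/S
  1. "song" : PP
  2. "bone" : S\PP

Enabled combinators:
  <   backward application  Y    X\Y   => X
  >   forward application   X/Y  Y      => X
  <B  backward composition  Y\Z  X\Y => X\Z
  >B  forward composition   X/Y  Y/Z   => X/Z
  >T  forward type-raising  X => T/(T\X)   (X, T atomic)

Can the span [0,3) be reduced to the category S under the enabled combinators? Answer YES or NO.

PP/S PP S\PP
CKY chart[0,3] = {N/(N\PP), NP/(NP\PP), PP, PP/(PP\PP), PP/(S\S), S/(S\PP)}; S ∉ chart

NO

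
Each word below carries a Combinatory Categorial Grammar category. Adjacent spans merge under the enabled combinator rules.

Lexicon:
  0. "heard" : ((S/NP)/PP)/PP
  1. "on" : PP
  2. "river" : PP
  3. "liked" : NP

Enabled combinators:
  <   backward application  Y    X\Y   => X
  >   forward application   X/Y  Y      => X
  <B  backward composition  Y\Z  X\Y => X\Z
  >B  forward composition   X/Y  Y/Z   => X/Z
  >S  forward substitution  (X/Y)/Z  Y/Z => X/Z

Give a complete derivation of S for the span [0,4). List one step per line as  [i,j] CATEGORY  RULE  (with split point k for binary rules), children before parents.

[0,1] ((S/NP)/PP)/PP  lex  "heard"
[1,2] PP  lex  "on"
[0,2] (S/NP)/PP  >  k=1
[2,3] PP  lex  "river"
[0,3] S/NP  >  k=2
[3,4] NP  lex  "liked"
[0,4] S  >  k=3

[0,4] S   >
  [0,3] S/NP   >
    [0,2] (S/NP)/PP   >
      [0,1] "heard" : ((S/NP)/PP)/PP
      [1,2] "on" : PP
    [2,3] "river" : PP
  [3,4] "liked" : NP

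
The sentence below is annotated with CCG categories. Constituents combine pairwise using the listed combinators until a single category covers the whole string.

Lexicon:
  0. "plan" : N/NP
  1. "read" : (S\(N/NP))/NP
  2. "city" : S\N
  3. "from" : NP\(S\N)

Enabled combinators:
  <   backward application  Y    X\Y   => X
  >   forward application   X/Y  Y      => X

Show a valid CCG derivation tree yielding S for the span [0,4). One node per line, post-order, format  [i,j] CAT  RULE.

[0,1] N/NP  lex  "plan"
[1,2] (S\(N/NP))/NP  lex  "read"
[2,3] S\N  lex  "city"
[3,4] NP\(S\N)  lex  "from"
[2,4] NP  <  k=3
[1,4] S\(N/NP)  >  k=2
[0,4] S  <  k=1

[0,4] S   <
  [0,1] "plan" : N/NP
  [1,4] S\(N/NP)   >
    [1,2] "read" : (S\(N/NP))/NP
    [2,4] NP   <
      [2,3] "city" : S\N
      [3,4] "from" : NP\(S\N)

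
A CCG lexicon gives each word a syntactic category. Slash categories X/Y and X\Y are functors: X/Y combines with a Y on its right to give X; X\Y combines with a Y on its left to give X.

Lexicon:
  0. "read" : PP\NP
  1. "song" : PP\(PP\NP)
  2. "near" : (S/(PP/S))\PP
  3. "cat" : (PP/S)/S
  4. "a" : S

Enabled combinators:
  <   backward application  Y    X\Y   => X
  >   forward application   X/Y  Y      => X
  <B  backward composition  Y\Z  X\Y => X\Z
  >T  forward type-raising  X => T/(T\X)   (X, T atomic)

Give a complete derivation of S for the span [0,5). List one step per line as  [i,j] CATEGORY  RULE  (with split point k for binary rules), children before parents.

[0,1] PP\NP  lex  "read"
[1,2] PP\(PP\NP)  lex  "song"
[0,2] PP  <  k=1
[2,3] (S/(PP/S))\PP  lex  "near"
[0,3] S/(PP/S)  <  k=2
[3,4] (PP/S)/S  lex  "cat"
[4,5] S  lex  "a"
[3,5] PP/S  >  k=4
[0,5] S  >  k=3

[0,5] S   >
  [0,3] S/(PP/S)   <
    [0,2] PP   <
      [0,1] "read" : PP\NP
      [1,2] "song" : PP\(PP\NP)
    [2,3] "near" : (S/(PP/S))\PP
  [3,5] PP/S   >
    [3,4] "cat" : (PP/S)/S
    [4,5] "a" : S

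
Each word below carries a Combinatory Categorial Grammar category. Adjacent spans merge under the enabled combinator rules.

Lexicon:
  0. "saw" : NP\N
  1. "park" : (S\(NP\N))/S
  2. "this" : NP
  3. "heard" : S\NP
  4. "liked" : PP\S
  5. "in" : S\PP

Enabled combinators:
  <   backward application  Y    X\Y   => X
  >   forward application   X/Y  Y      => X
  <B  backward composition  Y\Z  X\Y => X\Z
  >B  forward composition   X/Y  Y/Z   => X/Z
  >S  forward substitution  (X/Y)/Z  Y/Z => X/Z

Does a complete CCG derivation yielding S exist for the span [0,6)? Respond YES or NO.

[0,6] S   <
  [0,1] "saw" : NP\N
  [1,6] S\(NP\N)   >
    [1,2] "park" : (S\(NP\N))/S
    [2,6] S   <
      [2,3] "this" : NP
      [3,6] S\NP   <B
        [3,4] "heard" : S\NP
        [4,6] S\S   <B
          [4,5] "liked" : PP\S
          [5,6] "in" : S\PP

YES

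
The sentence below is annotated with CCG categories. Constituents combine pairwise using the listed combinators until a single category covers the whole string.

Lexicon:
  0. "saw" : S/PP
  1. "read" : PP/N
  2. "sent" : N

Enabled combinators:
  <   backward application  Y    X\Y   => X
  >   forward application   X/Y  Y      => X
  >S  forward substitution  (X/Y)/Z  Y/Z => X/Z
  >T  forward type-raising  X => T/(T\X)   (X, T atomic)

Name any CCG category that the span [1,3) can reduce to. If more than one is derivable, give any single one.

PP

[0,3] S   >
  [0,1] "saw" : S/PP
  [1,3] PP   >
    [1,2] "read" : PP/N
    [2,3] "sent" : N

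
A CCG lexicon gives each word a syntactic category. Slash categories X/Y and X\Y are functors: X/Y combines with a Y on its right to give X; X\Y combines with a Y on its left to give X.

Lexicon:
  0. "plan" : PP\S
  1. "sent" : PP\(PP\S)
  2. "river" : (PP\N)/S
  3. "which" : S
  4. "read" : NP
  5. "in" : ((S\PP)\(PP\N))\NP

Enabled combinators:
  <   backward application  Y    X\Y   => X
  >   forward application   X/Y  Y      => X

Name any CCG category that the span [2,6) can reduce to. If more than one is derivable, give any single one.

[0,6] S   <
  [0,2] PP   <
    [0,1] "plan" : PP\S
    [1,2] "sent" : PP\(PP\S)
  [2,6] S\PP   <
    [2,4] PP\N   >
      [2,3] "river" : (PP\N)/S
      [3,4] "which" : S
    [4,6] (S\PP)\(PP\N)   <
      [4,5] "read" : NP
      [5,6] "in" : ((S\PP)\(PP\N))\NP

S\PP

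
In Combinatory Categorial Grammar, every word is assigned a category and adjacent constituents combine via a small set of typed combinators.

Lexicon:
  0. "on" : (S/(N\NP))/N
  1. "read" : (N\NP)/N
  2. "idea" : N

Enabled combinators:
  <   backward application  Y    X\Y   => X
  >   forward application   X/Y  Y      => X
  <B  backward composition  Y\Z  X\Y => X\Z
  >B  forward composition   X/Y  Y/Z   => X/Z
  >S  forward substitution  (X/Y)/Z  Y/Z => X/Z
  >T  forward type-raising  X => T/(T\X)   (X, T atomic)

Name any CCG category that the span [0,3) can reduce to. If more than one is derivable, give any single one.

S

[0,3] S   >
  [0,2] S/N   >S
    [0,1] "on" : (S/(N\NP))/N
    [1,2] "read" : (N\NP)/N
  [2,3] "idea" : N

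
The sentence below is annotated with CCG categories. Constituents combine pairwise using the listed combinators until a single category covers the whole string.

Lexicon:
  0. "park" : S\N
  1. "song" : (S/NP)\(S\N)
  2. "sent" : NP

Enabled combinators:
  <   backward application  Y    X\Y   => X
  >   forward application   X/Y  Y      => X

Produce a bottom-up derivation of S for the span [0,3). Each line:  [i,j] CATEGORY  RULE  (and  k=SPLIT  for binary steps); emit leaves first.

[0,3] S   >
  [0,2] S/NP   <
    [0,1] "park" : S\N
    [1,2] "song" : (S/NP)\(S\N)
  [2,3] "sent" : NP

[0,1] S\N  lex  "park"
[1,2] (S/NP)\(S\N)  lex  "song"
[0,2] S/NP  <  k=1
[2,3] NP  lex  "sent"
[0,3] S  >  k=2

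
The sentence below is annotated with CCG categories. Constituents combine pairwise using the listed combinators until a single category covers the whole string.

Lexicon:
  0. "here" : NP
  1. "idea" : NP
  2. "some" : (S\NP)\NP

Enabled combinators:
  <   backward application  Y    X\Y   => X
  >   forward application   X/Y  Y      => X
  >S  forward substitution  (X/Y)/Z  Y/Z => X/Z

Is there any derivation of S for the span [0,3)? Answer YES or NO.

[0,3] S   <
  [0,1] "here" : NP
  [1,3] S\NP   <
    [1,2] "idea" : NP
    [2,3] "some" : (S\NP)\NP

YES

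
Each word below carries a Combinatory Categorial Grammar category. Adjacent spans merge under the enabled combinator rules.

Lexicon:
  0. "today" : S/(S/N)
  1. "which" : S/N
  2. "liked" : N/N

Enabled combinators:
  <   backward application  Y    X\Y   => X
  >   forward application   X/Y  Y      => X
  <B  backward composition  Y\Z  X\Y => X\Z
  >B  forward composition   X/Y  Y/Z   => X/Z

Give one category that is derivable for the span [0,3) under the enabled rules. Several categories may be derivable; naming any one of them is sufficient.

[0,3] S   >
  [0,1] "today" : S/(S/N)
  [1,3] S/N   >B
    [1,2] "which" : S/N
    [2,3] "liked" : N/N

S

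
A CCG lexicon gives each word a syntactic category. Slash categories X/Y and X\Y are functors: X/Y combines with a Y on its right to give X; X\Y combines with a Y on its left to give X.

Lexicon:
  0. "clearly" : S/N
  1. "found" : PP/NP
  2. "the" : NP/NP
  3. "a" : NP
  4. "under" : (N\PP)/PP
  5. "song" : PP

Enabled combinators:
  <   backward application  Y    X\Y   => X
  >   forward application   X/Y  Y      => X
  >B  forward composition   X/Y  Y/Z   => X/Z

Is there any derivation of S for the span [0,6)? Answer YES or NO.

YES

[0,6] S   >
  [0,1] "clearly" : S/N
  [1,6] N   <
    [1,4] PP   >
      [1,3] PP/NP   >B
        [1,2] "found" : PP/NP
        [2,3] "the" : NP/NP
      [3,4] "a" : NP
    [4,6] N\PP   >
      [4,5] "under" : (N\PP)/PP
      [5,6] "song" : PP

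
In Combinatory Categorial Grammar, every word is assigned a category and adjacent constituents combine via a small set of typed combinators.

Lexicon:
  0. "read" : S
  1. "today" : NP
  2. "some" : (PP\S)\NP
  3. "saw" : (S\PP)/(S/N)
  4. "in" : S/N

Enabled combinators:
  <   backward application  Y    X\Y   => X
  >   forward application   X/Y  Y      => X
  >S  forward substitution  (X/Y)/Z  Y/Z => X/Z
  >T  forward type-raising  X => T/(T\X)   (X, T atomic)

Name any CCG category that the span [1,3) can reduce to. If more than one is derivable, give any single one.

PP\S

[0,5] S   <
  [0,3] PP   >
    [0,1] PP/(PP\S)   >T
      [0,1] "read" : S
    [1,3] PP\S   <
      [1,2] "today" : NP
      [2,3] "some" : (PP\S)\NP
  [3,5] S\PP   >
    [3,4] "saw" : (S\PP)/(S/N)
    [4,5] "in" : S/N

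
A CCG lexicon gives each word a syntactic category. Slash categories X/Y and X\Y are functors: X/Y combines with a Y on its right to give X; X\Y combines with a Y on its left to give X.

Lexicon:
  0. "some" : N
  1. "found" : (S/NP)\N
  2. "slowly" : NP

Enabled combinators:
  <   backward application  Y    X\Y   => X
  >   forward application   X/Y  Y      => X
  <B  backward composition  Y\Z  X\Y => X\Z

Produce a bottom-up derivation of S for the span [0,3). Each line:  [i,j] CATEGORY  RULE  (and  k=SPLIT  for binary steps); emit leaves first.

[0,3] S   >
  [0,2] S/NP   <
    [0,1] "some" : N
    [1,2] "found" : (S/NP)\N
  [2,3] "slowly" : NP

[0,1] N  lex  "some"
[1,2] (S/NP)\N  lex  "found"
[0,2] S/NP  <  k=1
[2,3] NP  lex  "slowly"
[0,3] S  >  k=2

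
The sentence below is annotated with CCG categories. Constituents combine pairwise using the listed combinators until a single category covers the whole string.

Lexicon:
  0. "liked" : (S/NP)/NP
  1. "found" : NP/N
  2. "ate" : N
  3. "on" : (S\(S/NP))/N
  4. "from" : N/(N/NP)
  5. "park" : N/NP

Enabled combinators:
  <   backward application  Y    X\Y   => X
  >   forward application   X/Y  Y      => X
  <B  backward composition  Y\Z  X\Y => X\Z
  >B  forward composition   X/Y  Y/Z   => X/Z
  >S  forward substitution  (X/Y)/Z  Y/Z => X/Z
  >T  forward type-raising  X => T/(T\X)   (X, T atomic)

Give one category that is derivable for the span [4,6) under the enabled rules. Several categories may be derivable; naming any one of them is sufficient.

N

[0,6] S   <
  [0,3] S/NP   >
    [0,1] "liked" : (S/NP)/NP
    [1,3] NP   >
      [1,2] "found" : NP/N
      [2,3] "ate" : N
  [3,6] S\(S/NP)   >
    [3,4] "on" : (S\(S/NP))/N
    [4,6] N   >
      [4,5] "from" : N/(N/NP)
      [5,6] "park" : N/NP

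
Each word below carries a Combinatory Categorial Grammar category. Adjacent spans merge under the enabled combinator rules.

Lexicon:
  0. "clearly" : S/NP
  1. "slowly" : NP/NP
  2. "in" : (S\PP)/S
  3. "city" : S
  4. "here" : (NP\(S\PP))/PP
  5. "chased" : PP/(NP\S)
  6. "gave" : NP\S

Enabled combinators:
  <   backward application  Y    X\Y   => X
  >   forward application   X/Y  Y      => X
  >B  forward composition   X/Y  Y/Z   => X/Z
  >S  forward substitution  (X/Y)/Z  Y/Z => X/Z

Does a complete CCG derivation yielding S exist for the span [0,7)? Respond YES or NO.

YES

[0,7] S   >
  [0,2] S/NP   >B
    [0,1] "clearly" : S/NP
    [1,2] "slowly" : NP/NP
  [2,7] NP   <
    [2,4] S\PP   >
      [2,3] "in" : (S\PP)/S
      [3,4] "city" : S
    [4,7] NP\(S\PP)   >
      [4,5] "here" : (NP\(S\PP))/PP
      [5,7] PP   >
        [5,6] "chased" : PP/(NP\S)
        [6,7] "gave" : NP\S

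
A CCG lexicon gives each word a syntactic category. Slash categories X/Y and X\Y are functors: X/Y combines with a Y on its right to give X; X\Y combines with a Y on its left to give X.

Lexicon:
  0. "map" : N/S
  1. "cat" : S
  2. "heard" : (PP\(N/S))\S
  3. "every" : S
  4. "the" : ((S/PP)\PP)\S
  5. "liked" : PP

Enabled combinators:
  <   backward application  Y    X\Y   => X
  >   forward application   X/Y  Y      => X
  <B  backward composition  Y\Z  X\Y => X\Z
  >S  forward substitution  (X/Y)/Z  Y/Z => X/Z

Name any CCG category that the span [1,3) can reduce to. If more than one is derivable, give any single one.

PP\(N/S)

[0,6] S   >
  [0,5] S/PP   <
    [0,3] PP   <
      [0,1] "map" : N/S
      [1,3] PP\(N/S)   <
        [1,2] "cat" : S
        [2,3] "heard" : (PP\(N/S))\S
    [3,5] (S/PP)\PP   <
      [3,4] "every" : S
      [4,5] "the" : ((S/PP)\PP)\S
  [5,6] "liked" : PP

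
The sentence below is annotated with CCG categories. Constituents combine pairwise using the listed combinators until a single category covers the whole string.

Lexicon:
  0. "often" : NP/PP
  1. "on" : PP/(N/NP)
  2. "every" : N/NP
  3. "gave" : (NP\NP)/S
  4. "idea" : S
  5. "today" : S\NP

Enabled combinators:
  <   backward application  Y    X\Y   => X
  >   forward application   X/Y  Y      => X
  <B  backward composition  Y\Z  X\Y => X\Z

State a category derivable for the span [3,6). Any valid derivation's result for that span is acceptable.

S\NP

[0,6] S   <
  [0,3] NP   >
    [0,1] "often" : NP/PP
    [1,3] PP   >
      [1,2] "on" : PP/(N/NP)
      [2,3] "every" : N/NP
  [3,6] S\NP   <B
    [3,5] NP\NP   >
      [3,4] "gave" : (NP\NP)/S
      [4,5] "idea" : S
    [5,6] "today" : S\NP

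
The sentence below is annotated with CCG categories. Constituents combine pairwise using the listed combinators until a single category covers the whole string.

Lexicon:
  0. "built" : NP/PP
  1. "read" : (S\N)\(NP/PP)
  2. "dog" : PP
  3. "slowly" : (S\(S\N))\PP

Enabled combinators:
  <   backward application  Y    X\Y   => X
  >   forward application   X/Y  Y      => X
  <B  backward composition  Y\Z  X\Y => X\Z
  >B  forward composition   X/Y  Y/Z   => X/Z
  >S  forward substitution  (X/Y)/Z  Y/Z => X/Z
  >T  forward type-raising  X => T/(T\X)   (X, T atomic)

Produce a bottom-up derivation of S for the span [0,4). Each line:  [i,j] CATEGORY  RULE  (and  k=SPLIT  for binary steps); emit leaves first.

[0,4] S   <
  [0,2] S\N   <
    [0,1] "built" : NP/PP
    [1,2] "read" : (S\N)\(NP/PP)
  [2,4] S\(S\N)   <
    [2,3] "dog" : PP
    [3,4] "slowly" : (S\(S\N))\PP

[0,1] NP/PP  lex  "built"
[1,2] (S\N)\(NP/PP)  lex  "read"
[0,2] S\N  <  k=1
[2,3] PP  lex  "dog"
[3,4] (S\(S\N))\PP  lex  "slowly"
[2,4] S\(S\N)  <  k=3
[0,4] S  <  k=2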